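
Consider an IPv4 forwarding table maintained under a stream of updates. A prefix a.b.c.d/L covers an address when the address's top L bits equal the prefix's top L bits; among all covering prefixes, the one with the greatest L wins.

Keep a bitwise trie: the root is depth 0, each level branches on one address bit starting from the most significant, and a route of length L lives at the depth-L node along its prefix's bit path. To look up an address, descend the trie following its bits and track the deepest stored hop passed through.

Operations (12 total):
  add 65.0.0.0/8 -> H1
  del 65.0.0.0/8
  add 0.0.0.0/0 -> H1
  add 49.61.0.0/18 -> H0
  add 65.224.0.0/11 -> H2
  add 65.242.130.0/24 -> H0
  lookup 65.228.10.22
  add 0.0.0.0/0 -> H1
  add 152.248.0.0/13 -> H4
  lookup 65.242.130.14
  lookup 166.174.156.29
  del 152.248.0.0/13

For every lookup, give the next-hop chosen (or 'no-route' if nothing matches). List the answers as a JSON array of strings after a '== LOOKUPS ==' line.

Apply in order:
  add 65.0.0.0/8 -> H1 at depth 8
  - 65.0.0.0/8 clear@8
  add 0.0.0.0/0 -> H1 at depth 0
  add 49.61.0.0/18 -> H0 at depth 18
  add 65.224.0.0/11 -> H2 at depth 11
  add 65.242.130.0/24 -> H0 at depth 24
  Q 65.228.10.22: descend 01000001111 ; hops seen [H1,H2] ; pick H2
  add 0.0.0.0/0 -> H1 at depth 0
  add 152.248.0.0/13 -> H4 at depth 13
  Q 65.242.130.14: descend 010000011111001010000010 ; hops seen [H1,H2,H0] ; pick H0
  Q 166.174.156.29: descend 10 ; hops seen [H1] ; pick H1
  - 152.248.0.0/13 clear@13

== LOOKUPS ==
["H2","H0","H1"]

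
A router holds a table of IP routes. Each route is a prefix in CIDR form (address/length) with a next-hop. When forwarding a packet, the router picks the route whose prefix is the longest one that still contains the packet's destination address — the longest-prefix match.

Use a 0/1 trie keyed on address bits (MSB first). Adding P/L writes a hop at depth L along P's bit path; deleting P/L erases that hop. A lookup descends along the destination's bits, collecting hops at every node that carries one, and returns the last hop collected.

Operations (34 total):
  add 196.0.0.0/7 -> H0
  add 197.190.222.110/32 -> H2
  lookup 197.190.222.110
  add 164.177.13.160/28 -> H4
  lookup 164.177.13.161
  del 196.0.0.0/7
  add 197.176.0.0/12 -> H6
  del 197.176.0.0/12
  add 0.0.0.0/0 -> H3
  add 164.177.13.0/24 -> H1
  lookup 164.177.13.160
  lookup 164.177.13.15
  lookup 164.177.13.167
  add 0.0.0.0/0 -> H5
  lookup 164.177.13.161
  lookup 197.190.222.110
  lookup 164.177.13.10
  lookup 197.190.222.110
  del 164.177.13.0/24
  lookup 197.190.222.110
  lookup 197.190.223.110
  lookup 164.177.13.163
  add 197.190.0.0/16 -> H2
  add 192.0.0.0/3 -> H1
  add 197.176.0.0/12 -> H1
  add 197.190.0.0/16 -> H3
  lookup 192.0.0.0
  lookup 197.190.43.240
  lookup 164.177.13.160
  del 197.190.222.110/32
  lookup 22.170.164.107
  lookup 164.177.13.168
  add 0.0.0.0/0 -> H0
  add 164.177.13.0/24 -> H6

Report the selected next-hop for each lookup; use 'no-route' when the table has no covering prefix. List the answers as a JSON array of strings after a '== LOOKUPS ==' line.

Apply in order:
  add 196.0.0.0/7 -> H0 at depth 7
  add 197.190.222.110/32 -> H2 at depth 32
  ? 197.190.222.110  path d0:-→d1:-→d2:-→d3:-→d4:-→d5:-→d6:-→d7:H0→d8:-→d9:-→d10:-→d11:-→d12:-→d13:-→d14:-→d15:-→d16:-→d17:-→d18:-→d19:-→d20:-→d21:-→d22:-→d23:-→d24:-→d25:-→d26:-→d27:-→d28:-→d29:-→d30:-→d31:-→d32:H2  best=H2
  add 164.177.13.160/28 -> H4 at depth 28
  ? 164.177.13.161  path d0:-→d1:-→d2:-→d3:-→d4:-→d5:-→d6:-→d7:-→d8:-→d9:-→d10:-→d11:-→d12:-→d13:-→d14:-→d15:-→d16:-→d17:-→d18:-→d19:-→d20:-→d21:-→d22:-→d23:-→d24:-→d25:-→d26:-→d27:-→d28:H4  best=H4
  del 196.0.0.0/7 (clear depth 7)
  add 197.176.0.0/12 -> H6 at depth 12
  del 197.176.0.0/12 (clear depth 12)
  add 0.0.0.0/0 -> H3 at depth 0
  add 164.177.13.0/24 -> H1 at depth 24
  ? 164.177.13.160  path d0:H3→d1:-→d2:-→d3:-→d4:-→d5:-→d6:-→d7:-→d8:-→d9:-→d10:-→d11:-→d12:-→d13:-→d14:-→d15:-→d16:-→d17:-→d18:-→d19:-→d20:-→d21:-→d22:-→d23:-→d24:H1→d25:-→d26:-→d27:-→d28:H4  best=H4
  ? 164.177.13.15  path d0:H3→d1:-→d2:-→d3:-→d4:-→d5:-→d6:-→d7:-→d8:-→d9:-→d10:-→d11:-→d12:-→d13:-→d14:-→d15:-→d16:-→d17:-→d18:-→d19:-→d20:-→d21:-→d22:-→d23:-→d24:H1  best=H1
  ? 164.177.13.167  path d0:H3→d1:-→d2:-→d3:-→d4:-→d5:-→d6:-→d7:-→d8:-→d9:-→d10:-→d11:-→d12:-→d13:-→d14:-→d15:-→d16:-→d17:-→d18:-→d19:-→d20:-→d21:-→d22:-→d23:-→d24:H1→d25:-→d26:-→d27:-→d28:H4  best=H4
  add 0.0.0.0/0 -> H5 at depth 0
  ? 164.177.13.161  path d0:H5→d1:-→d2:-→d3:-→d4:-→d5:-→d6:-→d7:-→d8:-→d9:-→d10:-→d11:-→d12:-→d13:-→d14:-→d15:-→d16:-→d17:-→d18:-→d19:-→d20:-→d21:-→d22:-→d23:-→d24:H1→d25:-→d26:-→d27:-→d28:H4  best=H4
  ? 197.190.222.110  path d0:H5→d1:-→d2:-→d3:-→d4:-→d5:-→d6:-→d7:-→d8:-→d9:-→d10:-→d11:-→d12:-→d13:-→d14:-→d15:-→d16:-→d17:-→d18:-→d19:-→d20:-→d21:-→d22:-→d23:-→d24:-→d25:-→d26:-→d27:-→d28:-→d29:-→d30:-→d31:-→d32:H2  best=H2
  ? 164.177.13.10  path d0:H5→d1:-→d2:-→d3:-→d4:-→d5:-→d6:-→d7:-→d8:-→d9:-→d10:-→d11:-→d12:-→d13:-→d14:-→d15:-→d16:-→d17:-→d18:-→d19:-→d20:-→d21:-→d22:-→d23:-→d24:H1  best=H1
  ? 197.190.222.110  path d0:H5→d1:-→d2:-→d3:-→d4:-→d5:-→d6:-→d7:-→d8:-→d9:-→d10:-→d11:-→d12:-→d13:-→d14:-→d15:-→d16:-→d17:-→d18:-→d19:-→d20:-→d21:-→d22:-→d23:-→d24:-→d25:-→d26:-→d27:-→d28:-→d29:-→d30:-→d31:-→d32:H2  best=H2
  del 164.177.13.0/24 (clear depth 24)
  ? 197.190.222.110  path d0:H5→d1:-→d2:-→d3:-→d4:-→d5:-→d6:-→d7:-→d8:-→d9:-→d10:-→d11:-→d12:-→d13:-→d14:-→d15:-→d16:-→d17:-→d18:-→d19:-→d20:-→d21:-→d22:-→d23:-→d24:-→d25:-→d26:-→d27:-→d28:-→d29:-→d30:-→d31:-→d32:H2  best=H2
  ? 197.190.223.110  path d0:H5→d1:-→d2:-→d3:-→d4:-→d5:-→d6:-→d7:-→d8:-→d9:-→d10:-→d11:-→d12:-→d13:-→d14:-→d15:-→d16:-→d17:-→d18:-→d19:-→d20:-→d21:-→d22:-→d23:-  best=H5
  ? 164.177.13.163  path d0:H5→d1:-→d2:-→d3:-→d4:-→d5:-→d6:-→d7:-→d8:-→d9:-→d10:-→d11:-→d12:-→d13:-→d14:-→d15:-→d16:-→d17:-→d18:-→d19:-→d20:-→d21:-→d22:-→d23:-→d24:-→d25:-→d26:-→d27:-→d28:H4  best=H4
  add 197.190.0.0/16 -> H2 at depth 16
  add 192.0.0.0/3 -> H1 at depth 3
  add 197.176.0.0/12 -> H1 at depth 12
  add 197.190.0.0/16 -> H3 at depth 16
  ? 192.0.0.0  path d0:H5→d1:-→d2:-→d3:H1→d4:-→d5:-  best=H1
  ? 197.190.43.240  path d0:H5→d1:-→d2:-→d3:H1→d4:-→d5:-→d6:-→d7:-→d8:-→d9:-→d10:-→d11:-→d12:H1→d13:-→d14:-→d15:-→d16:H3  best=H3
  ? 164.177.13.160  path d0:H5→d1:-→d2:-→d3:-→d4:-→d5:-→d6:-→d7:-→d8:-→d9:-→d10:-→d11:-→d12:-→d13:-→d14:-→d15:-→d16:-→d17:-→d18:-→d19:-→d20:-→d21:-→d22:-→d23:-→d24:-→d25:-→d26:-→d27:-→d28:H4  best=H4
  del 197.190.222.110/32 (clear depth 32)
  ? 22.170.164.107  path d0:H5  best=H5
  ? 164.177.13.168  path d0:H5→d1:-→d2:-→d3:-→d4:-→d5:-→d6:-→d7:-→d8:-→d9:-→d10:-→d11:-→d12:-→d13:-→d14:-→d15:-→d16:-→d17:-→d18:-→d19:-→d20:-→d21:-→d22:-→d23:-→d24:-→d25:-→d26:-→d27:-→d28:H4  best=H4
  add 0.0.0.0/0 -> H0 at depth 0
  add 164.177.13.0/24 -> H6 at depth 24

== LOOKUPS ==
["H2","H4","H4","H1","H4","H4","H2","H1","H2","H2","H5","H4","H1","H3","H4","H5","H4"]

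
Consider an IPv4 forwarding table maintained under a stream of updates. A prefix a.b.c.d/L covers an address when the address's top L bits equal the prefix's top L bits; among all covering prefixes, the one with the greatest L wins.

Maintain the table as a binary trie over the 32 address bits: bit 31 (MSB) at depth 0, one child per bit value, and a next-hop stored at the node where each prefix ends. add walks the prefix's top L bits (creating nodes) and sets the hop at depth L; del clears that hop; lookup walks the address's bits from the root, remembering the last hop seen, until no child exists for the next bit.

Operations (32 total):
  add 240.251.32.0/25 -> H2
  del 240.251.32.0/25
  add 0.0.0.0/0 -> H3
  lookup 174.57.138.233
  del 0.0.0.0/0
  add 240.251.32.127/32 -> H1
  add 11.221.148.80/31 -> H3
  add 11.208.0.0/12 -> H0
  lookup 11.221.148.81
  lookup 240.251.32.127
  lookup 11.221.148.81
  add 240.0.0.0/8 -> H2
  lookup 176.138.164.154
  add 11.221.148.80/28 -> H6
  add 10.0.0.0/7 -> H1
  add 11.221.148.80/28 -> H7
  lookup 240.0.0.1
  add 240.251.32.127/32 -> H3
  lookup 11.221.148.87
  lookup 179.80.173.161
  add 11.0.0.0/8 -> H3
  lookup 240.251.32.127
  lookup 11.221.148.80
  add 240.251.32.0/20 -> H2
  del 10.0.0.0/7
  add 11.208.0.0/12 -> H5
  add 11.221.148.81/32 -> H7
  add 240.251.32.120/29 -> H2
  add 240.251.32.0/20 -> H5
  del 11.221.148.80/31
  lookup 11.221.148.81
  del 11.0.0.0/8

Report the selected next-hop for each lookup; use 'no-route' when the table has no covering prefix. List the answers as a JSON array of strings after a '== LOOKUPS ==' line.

Apply in order:
  add 240.251.32.0/25 -> H2 at depth 25
  - 240.251.32.0/25 clear@25
  add 0.0.0.0/0 -> H3 at depth 0
  lookup 174.57.138.233: bits 1 walk d0:H3→d1:- -> H3
  - 0.0.0.0/0 clear@0
  add 240.251.32.127/32 -> H1 at depth 32
  add 11.221.148.80/31 -> H3 at depth 31
  add 11.208.0.0/12 -> H0 at depth 12
  lookup 11.221.148.81: bits 0000101111011101100101000101000 walk d0:-→d1:-→d2:-→d3:-→d4:-→d5:-→d6:-→d7:-→d8:-→d9:-→d10:-→d11:-→d12:H0→d13:-→d14:-→d15:-→d16:-→d17:-→d18:-→d19:-→d20:-→d21:-→d22:-→d23:-→d24:-→d25:-→d26:-→d27:-→d28:-→d29:-→d30:-→d31:H3 -> H3
  lookup 240.251.32.127: bits 11110000111110110010000001111111 walk d0:-→d1:-→d2:-→d3:-→d4:-→d5:-→d6:-→d7:-→d8:-→d9:-→d10:-→d11:-→d12:-→d13:-→d14:-→d15:-→d16:-→d17:-→d18:-→d19:-→d20:-→d21:-→d22:-→d23:-→d24:-→d25:-→d26:-→d27:-→d28:-→d29:-→d30:-→d31:-→d32:H1 -> H1
  lookup 11.221.148.81: bits 0000101111011101100101000101000 walk d0:-→d1:-→d2:-→d3:-→d4:-→d5:-→d6:-→d7:-→d8:-→d9:-→d10:-→d11:-→d12:H0→d13:-→d14:-→d15:-→d16:-→d17:-→d18:-→d19:-→d20:-→d21:-→d22:-→d23:-→d24:-→d25:-→d26:-→d27:-→d28:-→d29:-→d30:-→d31:H3 -> H3
  add 240.0.0.0/8 -> H2 at depth 8
  lookup 176.138.164.154: bits 1 walk d0:-→d1:- -> no-route
  add 11.221.148.80/28 -> H6 at depth 28
  add 10.0.0.0/7 -> H1 at depth 7
  add 11.221.148.80/28 -> H7 at depth 28
  lookup 240.0.0.1: bits 11110000 walk d0:-→d1:-→d2:-→d3:-→d4:-→d5:-→d6:-→d7:-→d8:H2 -> H2
  add 240.251.32.127/32 -> H3 at depth 32
  lookup 11.221.148.87: bits 00001011110111011001010001010 walk d0:-→d1:-→d2:-→d3:-→d4:-→d5:-→d6:-→d7:H1→d8:-→d9:-→d10:-→d11:-→d12:H0→d13:-→d14:-→d15:-→d16:-→d17:-→d18:-→d19:-→d20:-→d21:-→d22:-→d23:-→d24:-→d25:-→d26:-→d27:-→d28:H7→d29:- -> H7
  lookup 179.80.173.161: bits 1 walk d0:-→d1:- -> no-route
  add 11.0.0.0/8 -> H3 at depth 8
  lookup 240.251.32.127: bits 11110000111110110010000001111111 walk d0:-→d1:-→d2:-→d3:-→d4:-→d5:-→d6:-→d7:-→d8:H2→d9:-→d10:-→d11:-→d12:-→d13:-→d14:-→d15:-→d16:-→d17:-→d18:-→d19:-→d20:-→d21:-→d22:-→d23:-→d24:-→d25:-→d26:-→d27:-→d28:-→d29:-→d30:-→d31:-→d32:H3 -> H3
  lookup 11.221.148.80: bits 0000101111011101100101000101000 walk d0:-→d1:-→d2:-→d3:-→d4:-→d5:-→d6:-→d7:H1→d8:H3→d9:-→d10:-→d11:-→d12:H0→d13:-→d14:-→d15:-→d16:-→d17:-→d18:-→d19:-→d20:-→d21:-→d22:-→d23:-→d24:-→d25:-→d26:-→d27:-→d28:H7→d29:-→d30:-→d31:H3 -> H3
  add 240.251.32.0/20 -> H2 at depth 20
  - 10.0.0.0/7 clear@7
  add 11.208.0.0/12 -> H5 at depth 12
  add 11.221.148.81/32 -> H7 at depth 32
  add 240.251.32.120/29 -> H2 at depth 29
  add 240.251.32.0/20 -> H5 at depth 20
  - 11.221.148.80/31 clear@31
  lookup 11.221.148.81: bits 00001011110111011001010001010001 walk d0:-→d1:-→d2:-→d3:-→d4:-→d5:-→d6:-→d7:-→d8:H3→d9:-→d10:-→d11:-→d12:H5→d13:-→d14:-→d15:-→d16:-→d17:-→d18:-→d19:-→d20:-→d21:-→d22:-→d23:-→d24:-→d25:-→d26:-→d27:-→d28:H7→d29:-→d30:-→d31:-→d32:H7 -> H7
  - 11.0.0.0/8 clear@8

== LOOKUPS ==
["H3","H3","H1","H3","no-route","H2","H7","no-route","H3","H3","H7"]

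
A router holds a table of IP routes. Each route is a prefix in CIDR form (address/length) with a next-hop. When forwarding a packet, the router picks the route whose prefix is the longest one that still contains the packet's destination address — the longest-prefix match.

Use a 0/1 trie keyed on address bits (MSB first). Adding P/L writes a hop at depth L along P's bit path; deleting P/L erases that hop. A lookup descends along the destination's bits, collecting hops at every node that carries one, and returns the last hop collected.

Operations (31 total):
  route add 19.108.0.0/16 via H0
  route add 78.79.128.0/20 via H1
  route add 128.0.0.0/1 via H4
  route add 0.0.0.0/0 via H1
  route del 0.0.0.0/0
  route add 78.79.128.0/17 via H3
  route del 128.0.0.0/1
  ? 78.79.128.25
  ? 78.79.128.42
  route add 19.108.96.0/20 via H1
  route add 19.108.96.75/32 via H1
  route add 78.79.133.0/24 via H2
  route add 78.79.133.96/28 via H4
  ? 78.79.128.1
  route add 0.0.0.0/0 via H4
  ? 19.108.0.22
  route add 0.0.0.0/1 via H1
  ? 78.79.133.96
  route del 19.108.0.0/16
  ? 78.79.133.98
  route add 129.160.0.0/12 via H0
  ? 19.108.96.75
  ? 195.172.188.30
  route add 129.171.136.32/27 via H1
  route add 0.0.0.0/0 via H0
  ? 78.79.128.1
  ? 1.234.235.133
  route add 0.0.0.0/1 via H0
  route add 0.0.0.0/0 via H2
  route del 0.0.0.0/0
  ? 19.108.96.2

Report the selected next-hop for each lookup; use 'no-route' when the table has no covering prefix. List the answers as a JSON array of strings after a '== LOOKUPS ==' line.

Apply in order:
  + 19.108.0.0/16 (H0) depth=16
  + 78.79.128.0/20 (H1) depth=20
  + 128.0.0.0/1 (H4) depth=1
  + 0.0.0.0/0 (H1) depth=0
  - 0.0.0.0/0 clear@0
  + 78.79.128.0/17 (H3) depth=17
  - 128.0.0.0/1 clear@1
  lookup 78.79.128.25: bits 01001110010011111000 walk d0:-→d1:-→d2:-→d3:-→d4:-→d5:-→d6:-→d7:-→d8:-→d9:-→d10:-→d11:-→d12:-→d13:-→d14:-→d15:-→d16:-→d17:H3→d18:-→d19:-→d20:H1 -> H1
  lookup 78.79.128.42: bits 01001110010011111000 walk d0:-→d1:-→d2:-→d3:-→d4:-→d5:-→d6:-→d7:-→d8:-→d9:-→d10:-→d11:-→d12:-→d13:-→d14:-→d15:-→d16:-→d17:H3→d18:-→d19:-→d20:H1 -> H1
  + 19.108.96.0/20 (H1) depth=20
  + 19.108.96.75/32 (H1) depth=32
  + 78.79.133.0/24 (H2) depth=24
  + 78.79.133.96/28 (H4) depth=28
  lookup 78.79.128.1: bits 010011100100111110000 walk d0:-→d1:-→d2:-→d3:-→d4:-→d5:-→d6:-→d7:-→d8:-→d9:-→d10:-→d11:-→d12:-→d13:-→d14:-→d15:-→d16:-→d17:H3→d18:-→d19:-→d20:H1→d21:- -> H1
  + 0.0.0.0/0 (H4) depth=0
  lookup 19.108.0.22: bits 00010011011011000 walk d0:H4→d1:-→d2:-→d3:-→d4:-→d5:-→d6:-→d7:-→d8:-→d9:-→d10:-→d11:-→d12:-→d13:-→d14:-→d15:-→d16:H0→d17:- -> H0
  + 0.0.0.0/1 (H1) depth=1
  lookup 78.79.133.96: bits 0100111001001111100001010110 walk d0:H4→d1:H1→d2:-→d3:-→d4:-→d5:-→d6:-→d7:-→d8:-→d9:-→d10:-→d11:-→d12:-→d13:-→d14:-→d15:-→d16:-→d17:H3→d18:-→d19:-→d20:H1→d21:-→d22:-→d23:-→d24:H2→d25:-→d26:-→d27:-→d28:H4 -> H4
  - 19.108.0.0/16 clear@16
  lookup 78.79.133.98: bits 0100111001001111100001010110 walk d0:H4→d1:H1→d2:-→d3:-→d4:-→d5:-→d6:-→d7:-→d8:-→d9:-→d10:-→d11:-→d12:-→d13:-→d14:-→d15:-→d16:-→d17:H3→d18:-→d19:-→d20:H1→d21:-→d22:-→d23:-→d24:H2→d25:-→d26:-→d27:-→d28:H4 -> H4
  + 129.160.0.0/12 (H0) depth=12
  lookup 19.108.96.75: bits 00010011011011000110000001001011 walk d0:H4→d1:H1→d2:-→d3:-→d4:-→d5:-→d6:-→d7:-→d8:-→d9:-→d10:-→d11:-→d12:-→d13:-→d14:-→d15:-→d16:-→d17:-→d18:-→d19:-→d20:H1→d21:-→d22:-→d23:-→d24:-→d25:-→d26:-→d27:-→d28:-→d29:-→d30:-→d31:-→d32:H1 -> H1
  lookup 195.172.188.30: bits 1 walk d0:H4→d1:- -> H4
  + 129.171.136.32/27 (H1) depth=27
  + 0.0.0.0/0 (H0) depth=0
  lookup 78.79.128.1: bits 010011100100111110000 walk d0:H0→d1:H1→d2:-→d3:-→d4:-→d5:-→d6:-→d7:-→d8:-→d9:-→d10:-→d11:-→d12:-→d13:-→d14:-→d15:-→d16:-→d17:H3→d18:-→d19:-→d20:H1→d21:- -> H1
  lookup 1.234.235.133: bits 000 walk d0:H0→d1:H1→d2:-→d3:- -> H1
  + 0.0.0.0/1 (H0) depth=1
  + 0.0.0.0/0 (H2) depth=0
  - 0.0.0.0/0 clear@0
  lookup 19.108.96.2: bits 0001001101101100011000000 walk d0:-→d1:H0→d2:-→d3:-→d4:-→d5:-→d6:-→d7:-→d8:-→d9:-→d10:-→d11:-→d12:-→d13:-→d14:-→d15:-→d16:-→d17:-→d18:-→d19:-→d20:H1→d21:-→d22:-→d23:-→d24:-→d25:- -> H1

== LOOKUPS ==
["H1","H1","H1","H0","H4","H4","H1","H4","H1","H1","H1"]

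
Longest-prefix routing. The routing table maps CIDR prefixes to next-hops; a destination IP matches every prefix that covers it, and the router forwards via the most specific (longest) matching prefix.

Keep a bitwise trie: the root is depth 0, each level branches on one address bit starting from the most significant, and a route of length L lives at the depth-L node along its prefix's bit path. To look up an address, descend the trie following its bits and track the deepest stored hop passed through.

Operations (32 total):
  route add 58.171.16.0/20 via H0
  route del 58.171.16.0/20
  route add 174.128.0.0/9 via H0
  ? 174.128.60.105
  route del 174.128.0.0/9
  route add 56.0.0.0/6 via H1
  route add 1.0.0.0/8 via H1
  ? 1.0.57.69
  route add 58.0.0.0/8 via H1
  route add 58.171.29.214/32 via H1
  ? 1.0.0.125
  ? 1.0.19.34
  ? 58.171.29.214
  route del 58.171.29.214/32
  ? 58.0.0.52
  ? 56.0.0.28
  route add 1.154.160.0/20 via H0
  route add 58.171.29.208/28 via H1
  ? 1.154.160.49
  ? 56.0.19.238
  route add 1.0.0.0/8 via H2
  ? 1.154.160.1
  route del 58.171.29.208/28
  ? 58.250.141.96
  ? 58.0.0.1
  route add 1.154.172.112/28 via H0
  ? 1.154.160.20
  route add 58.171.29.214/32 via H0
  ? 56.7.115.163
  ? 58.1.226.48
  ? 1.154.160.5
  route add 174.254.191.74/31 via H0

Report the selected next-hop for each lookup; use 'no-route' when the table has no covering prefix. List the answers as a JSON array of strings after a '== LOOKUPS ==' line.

Trace:
  + 58.171.16.0/20 (H0) depth=20
  del 58.171.16.0/20 (clear depth 20)
  + 174.128.0.0/9 (H0) depth=9
  Q 174.128.60.105: descend 101011101 ; hops seen [H0] ; pick H0
  del 174.128.0.0/9 (clear depth 9)
  + 56.0.0.0/6 (H1) depth=6
  + 1.0.0.0/8 (H1) depth=8
  Q 1.0.57.69: descend 00000001 ; hops seen [H1] ; pick H1
  + 58.0.0.0/8 (H1) depth=8
  + 58.171.29.214/32 (H1) depth=32
  Q 1.0.0.125: descend 00000001 ; hops seen [H1] ; pick H1
  Q 1.0.19.34: descend 00000001 ; hops seen [H1] ; pick H1
  Q 58.171.29.214: descend 00111010101010110001110111010110 ; hops seen [H1,H1,H1] ; pick H1
  del 58.171.29.214/32 (clear depth 32)
  Q 58.0.0.52: descend 00111010 ; hops seen [H1,H1] ; pick H1
  Q 56.0.0.28: descend 001110 ; hops seen [H1] ; pick H1
  + 1.154.160.0/20 (H0) depth=20
  + 58.171.29.208/28 (H1) depth=28
  Q 1.154.160.49: descend 00000001100110101010 ; hops seen [H1,H0] ; pick H0
  Q 56.0.19.238: descend 001110 ; hops seen [H1] ; pick H1
  + 1.0.0.0/8 (H2) depth=8
  Q 1.154.160.1: descend 00000001100110101010 ; hops seen [H2,H0] ; pick H0
  del 58.171.29.208/28 (clear depth 28)
  Q 58.250.141.96: descend 001110101 ; hops seen [H1,H1] ; pick H1
  Q 58.0.0.1: descend 00111010 ; hops seen [H1,H1] ; pick H1
  + 1.154.172.112/28 (H0) depth=28
  Q 1.154.160.20: descend 00000001100110101010 ; hops seen [H2,H0] ; pick H0
  + 58.171.29.214/32 (H0) depth=32
  Q 56.7.115.163: descend 001110 ; hops seen [H1] ; pick H1
  Q 58.1.226.48: descend 00111010 ; hops seen [H1,H1] ; pick H1
  Q 1.154.160.5: descend 00000001100110101010 ; hops seen [H2,H0] ; pick H0
  + 174.254.191.74/31 (H0) depth=31

== LOOKUPS ==
["H0","H1","H1","H1","H1","H1","H1","H0","H1","H0","H1","H1","H0","H1","H1","H0"]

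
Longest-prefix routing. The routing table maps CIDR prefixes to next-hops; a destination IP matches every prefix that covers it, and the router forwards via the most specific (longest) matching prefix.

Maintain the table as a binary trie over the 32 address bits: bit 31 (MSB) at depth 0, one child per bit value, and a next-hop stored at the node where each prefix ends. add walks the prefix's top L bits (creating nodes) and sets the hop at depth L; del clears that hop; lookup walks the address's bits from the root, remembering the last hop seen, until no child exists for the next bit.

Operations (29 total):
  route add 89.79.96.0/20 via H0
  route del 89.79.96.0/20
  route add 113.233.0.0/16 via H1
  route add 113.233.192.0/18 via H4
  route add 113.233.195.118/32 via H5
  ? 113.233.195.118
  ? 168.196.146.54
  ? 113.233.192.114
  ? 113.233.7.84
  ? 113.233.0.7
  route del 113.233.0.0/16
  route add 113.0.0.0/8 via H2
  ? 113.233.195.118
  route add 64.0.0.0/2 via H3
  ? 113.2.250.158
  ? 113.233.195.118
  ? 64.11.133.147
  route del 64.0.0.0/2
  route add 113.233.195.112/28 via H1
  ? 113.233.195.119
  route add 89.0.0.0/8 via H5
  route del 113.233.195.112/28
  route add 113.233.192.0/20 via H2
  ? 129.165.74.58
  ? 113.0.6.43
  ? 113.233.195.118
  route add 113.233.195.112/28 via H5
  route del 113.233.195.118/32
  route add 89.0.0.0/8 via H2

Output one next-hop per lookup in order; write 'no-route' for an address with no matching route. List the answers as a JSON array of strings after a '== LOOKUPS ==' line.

Process each operation:
  add 89.79.96.0/20 -> H0 at depth 20
  - 89.79.96.0/20 clear@20
  add 113.233.0.0/16 -> H1 at depth 16
  add 113.233.192.0/18 -> H4 at depth 18
  add 113.233.195.118/32 -> H5 at depth 32
  lookup 113.233.195.118: bits 01110001111010011100001101110110 walk d0:-→d1:-→d2:-→d3:-→d4:-→d5:-→d6:-→d7:-→d8:-→d9:-→d10:-→d11:-→d12:-→d13:-→d14:-→d15:-→d16:H1→d17:-→d18:H4→d19:-→d20:-→d21:-→d22:-→d23:-→d24:-→d25:-→d26:-→d27:-→d28:-→d29:-→d30:-→d31:-→d32:H5 -> H5
  lookup 168.196.146.54: bits ε walk d0:- -> no-route
  lookup 113.233.192.114: bits 0111000111101001110000 walk d0:-→d1:-→d2:-→d3:-→d4:-→d5:-→d6:-→d7:-→d8:-→d9:-→d10:-→d11:-→d12:-→d13:-→d14:-→d15:-→d16:H1→d17:-→d18:H4→d19:-→d20:-→d21:-→d22:- -> H4
  lookup 113.233.7.84: bits 0111000111101001 walk d0:-→d1:-→d2:-→d3:-→d4:-→d5:-→d6:-→d7:-→d8:-→d9:-→d10:-→d11:-→d12:-→d13:-→d14:-→d15:-→d16:H1 -> H1
  lookup 113.233.0.7: bits 0111000111101001 walk d0:-→d1:-→d2:-→d3:-→d4:-→d5:-→d6:-→d7:-→d8:-→d9:-→d10:-→d11:-→d12:-→d13:-→d14:-→d15:-→d16:H1 -> H1
  - 113.233.0.0/16 clear@16
  add 113.0.0.0/8 -> H2 at depth 8
  lookup 113.233.195.118: bits 01110001111010011100001101110110 walk d0:-→d1:-→d2:-→d3:-→d4:-→d5:-→d6:-→d7:-→d8:H2→d9:-→d10:-→d11:-→d12:-→d13:-→d14:-→d15:-→d16:-→d17:-→d18:H4→d19:-→d20:-→d21:-→d22:-→d23:-→d24:-→d25:-→d26:-→d27:-→d28:-→d29:-→d30:-→d31:-→d32:H5 -> H5
  add 64.0.0.0/2 -> H3 at depth 2
  lookup 113.2.250.158: bits 01110001 walk d0:-→d1:-→d2:H3→d3:-→d4:-→d5:-→d6:-→d7:-→d8:H2 -> H2
  lookup 113.233.195.118: bits 01110001111010011100001101110110 walk d0:-→d1:-→d2:H3→d3:-→d4:-→d5:-→d6:-→d7:-→d8:H2→d9:-→d10:-→d11:-→d12:-→d13:-→d14:-→d15:-→d16:-→d17:-→d18:H4→d19:-→d20:-→d21:-→d22:-→d23:-→d24:-→d25:-→d26:-→d27:-→d28:-→d29:-→d30:-→d31:-→d32:H5 -> H5
  lookup 64.11.133.147: bits 010 walk d0:-→d1:-→d2:H3→d3:- -> H3
  - 64.0.0.0/2 clear@2
  add 113.233.195.112/28 -> H1 at depth 28
  lookup 113.233.195.119: bits 0111000111101001110000110111011 walk d0:-→d1:-→d2:-→d3:-→d4:-→d5:-→d6:-→d7:-→d8:H2→d9:-→d10:-→d11:-→d12:-→d13:-→d14:-→d15:-→d16:-→d17:-→d18:H4→d19:-→d20:-→d21:-→d22:-→d23:-→d24:-→d25:-→d26:-→d27:-→d28:H1→d29:-→d30:-→d31:- -> H1
  add 89.0.0.0/8 -> H5 at depth 8
  - 113.233.195.112/28 clear@28
  add 113.233.192.0/20 -> H2 at depth 20
  lookup 129.165.74.58: bits ε walk d0:- -> no-route
  lookup 113.0.6.43: bits 01110001 walk d0:-→d1:-→d2:-→d3:-→d4:-→d5:-→d6:-→d7:-→d8:H2 -> H2
  lookup 113.233.195.118: bits 01110001111010011100001101110110 walk d0:-→d1:-→d2:-→d3:-→d4:-→d5:-→d6:-→d7:-→d8:H2→d9:-→d10:-→d11:-→d12:-→d13:-→d14:-→d15:-→d16:-→d17:-→d18:H4→d19:-→d20:H2→d21:-→d22:-→d23:-→d24:-→d25:-→d26:-→d27:-→d28:-→d29:-→d30:-→d31:-→d32:H5 -> H5
  add 113.233.195.112/28 -> H5 at depth 28
  - 113.233.195.118/32 clear@32
  add 89.0.0.0/8 -> H2 at depth 8

== LOOKUPS ==
["H5","no-route","H4","H1","H1","H5","H2","H5","H3","H1","no-route","H2","H5"]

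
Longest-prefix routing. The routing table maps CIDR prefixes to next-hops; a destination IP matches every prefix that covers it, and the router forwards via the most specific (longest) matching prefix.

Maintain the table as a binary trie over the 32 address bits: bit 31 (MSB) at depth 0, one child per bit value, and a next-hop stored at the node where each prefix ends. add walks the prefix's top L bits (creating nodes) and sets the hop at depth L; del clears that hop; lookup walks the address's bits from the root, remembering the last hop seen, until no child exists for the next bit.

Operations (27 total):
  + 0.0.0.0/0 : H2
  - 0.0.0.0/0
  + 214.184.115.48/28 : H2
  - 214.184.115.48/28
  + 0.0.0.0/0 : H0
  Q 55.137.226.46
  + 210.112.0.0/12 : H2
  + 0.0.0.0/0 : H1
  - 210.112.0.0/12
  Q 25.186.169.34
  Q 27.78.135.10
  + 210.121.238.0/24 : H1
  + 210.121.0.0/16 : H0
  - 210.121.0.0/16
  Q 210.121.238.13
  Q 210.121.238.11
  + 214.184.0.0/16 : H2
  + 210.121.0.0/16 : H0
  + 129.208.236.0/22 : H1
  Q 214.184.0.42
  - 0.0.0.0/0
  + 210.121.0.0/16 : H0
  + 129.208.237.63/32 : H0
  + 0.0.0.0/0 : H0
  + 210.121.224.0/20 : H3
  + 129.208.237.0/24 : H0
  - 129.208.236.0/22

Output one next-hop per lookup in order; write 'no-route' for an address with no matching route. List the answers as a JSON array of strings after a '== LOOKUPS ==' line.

Apply in order:
  + 0.0.0.0/0 (H2) depth=0
  del 0.0.0.0/0 (clear depth 0)
  + 214.184.115.48/28 (H2) depth=28
  del 214.184.115.48/28 (clear depth 28)
  + 0.0.0.0/0 (H0) depth=0
  ? 55.137.226.46  path d0:H0  best=H0
  + 210.112.0.0/12 (H2) depth=12
  + 0.0.0.0/0 (H1) depth=0
  del 210.112.0.0/12 (clear depth 12)
  ? 25.186.169.34  path d0:H1  best=H1
  ? 27.78.135.10  path d0:H1  best=H1
  + 210.121.238.0/24 (H1) depth=24
  + 210.121.0.0/16 (H0) depth=16
  del 210.121.0.0/16 (clear depth 16)
  ? 210.121.238.13  path d0:H1→d1:-→d2:-→d3:-→d4:-→d5:-→d6:-→d7:-→d8:-→d9:-→d10:-→d11:-→d12:-→d13:-→d14:-→d15:-→d16:-→d17:-→d18:-→d19:-→d20:-→d21:-→d22:-→d23:-→d24:H1  best=H1
  ? 210.121.238.11  path d0:H1→d1:-→d2:-→d3:-→d4:-→d5:-→d6:-→d7:-→d8:-→d9:-→d10:-→d11:-→d12:-→d13:-→d14:-→d15:-→d16:-→d17:-→d18:-→d19:-→d20:-→d21:-→d22:-→d23:-→d24:H1  best=H1
  + 214.184.0.0/16 (H2) depth=16
  + 210.121.0.0/16 (H0) depth=16
  + 129.208.236.0/22 (H1) depth=22
  ? 214.184.0.42  path d0:H1→d1:-→d2:-→d3:-→d4:-→d5:-→d6:-→d7:-→d8:-→d9:-→d10:-→d11:-→d12:-→d13:-→d14:-→d15:-→d16:H2→d17:-  best=H2
  del 0.0.0.0/0 (clear depth 0)
  + 210.121.0.0/16 (H0) depth=16
  + 129.208.237.63/32 (H0) depth=32
  + 0.0.0.0/0 (H0) depth=0
  + 210.121.224.0/20 (H3) depth=20
  + 129.208.237.0/24 (H0) depth=24
  del 129.208.236.0/22 (clear depth 22)

== LOOKUPS ==
["H0","H1","H1","H1","H1","H2"]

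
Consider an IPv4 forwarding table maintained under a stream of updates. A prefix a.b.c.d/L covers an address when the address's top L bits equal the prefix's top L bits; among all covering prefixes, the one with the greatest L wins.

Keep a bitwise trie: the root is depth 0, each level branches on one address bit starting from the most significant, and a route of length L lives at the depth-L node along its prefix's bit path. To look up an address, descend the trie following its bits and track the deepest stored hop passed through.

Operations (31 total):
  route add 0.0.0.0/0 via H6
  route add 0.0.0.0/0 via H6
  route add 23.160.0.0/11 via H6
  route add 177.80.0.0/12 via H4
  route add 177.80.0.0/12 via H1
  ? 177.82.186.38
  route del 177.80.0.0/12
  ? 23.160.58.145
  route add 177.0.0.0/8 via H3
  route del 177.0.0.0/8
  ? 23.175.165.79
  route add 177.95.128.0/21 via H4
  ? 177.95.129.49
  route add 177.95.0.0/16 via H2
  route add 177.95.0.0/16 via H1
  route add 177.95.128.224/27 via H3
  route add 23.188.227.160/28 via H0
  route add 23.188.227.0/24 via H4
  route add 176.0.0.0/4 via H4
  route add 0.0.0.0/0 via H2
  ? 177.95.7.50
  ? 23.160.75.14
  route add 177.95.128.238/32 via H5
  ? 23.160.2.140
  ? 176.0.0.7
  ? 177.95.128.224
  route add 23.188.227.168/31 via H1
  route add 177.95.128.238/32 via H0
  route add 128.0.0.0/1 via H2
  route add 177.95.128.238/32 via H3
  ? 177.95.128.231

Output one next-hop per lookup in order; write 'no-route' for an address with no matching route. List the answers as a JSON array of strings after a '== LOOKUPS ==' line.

Trace:
  add 0.0.0.0/0 -> H6 at depth 0
  add 0.0.0.0/0 -> H6 at depth 0
  add 23.160.0.0/11 -> H6 at depth 11
  add 177.80.0.0/12 -> H4 at depth 12
  add 177.80.0.0/12 -> H1 at depth 12
  Q 177.82.186.38: descend 101100010101 ; hops seen [H6,H1] ; pick H1
  del 177.80.0.0/12 (clear depth 12)
  Q 23.160.58.145: descend 00010111101 ; hops seen [H6,H6] ; pick H6
  add 177.0.0.0/8 -> H3 at depth 8
  del 177.0.0.0/8 (clear depth 8)
  Q 23.175.165.79: descend 00010111101 ; hops seen [H6,H6] ; pick H6
  add 177.95.128.0/21 -> H4 at depth 21
  Q 177.95.129.49: descend 101100010101111110000 ; hops seen [H6,H4] ; pick H4
  add 177.95.0.0/16 -> H2 at depth 16
  add 177.95.0.0/16 -> H1 at depth 16
  add 177.95.128.224/27 -> H3 at depth 27
  add 23.188.227.160/28 -> H0 at depth 28
  add 23.188.227.0/24 -> H4 at depth 24
  add 176.0.0.0/4 -> H4 at depth 4
  add 0.0.0.0/0 -> H2 at depth 0
  Q 177.95.7.50: descend 1011000101011111 ; hops seen [H2,H4,H1] ; pick H1
  Q 23.160.75.14: descend 00010111101 ; hops seen [H2,H6] ; pick H6
  add 177.95.128.238/32 -> H5 at depth 32
  Q 23.160.2.140: descend 00010111101 ; hops seen [H2,H6] ; pick H6
  Q 176.0.0.7: descend 1011000 ; hops seen [H2,H4] ; pick H4
  Q 177.95.128.224: descend 1011000101011111100000001110 ; hops seen [H2,H4,H1,H4,H3] ; pick H3
  add 23.188.227.168/31 -> H1 at depth 31
  add 177.95.128.238/32 -> H0 at depth 32
  add 128.0.0.0/1 -> H2 at depth 1
  add 177.95.128.238/32 -> H3 at depth 32
  Q 177.95.128.231: descend 1011000101011111100000001110 ; hops seen [H2,H2,H4,H1,H4,H3] ; pick H3

== LOOKUPS ==
["H1","H6","H6","H4","H1","H6","H6","H4","H3","H3"]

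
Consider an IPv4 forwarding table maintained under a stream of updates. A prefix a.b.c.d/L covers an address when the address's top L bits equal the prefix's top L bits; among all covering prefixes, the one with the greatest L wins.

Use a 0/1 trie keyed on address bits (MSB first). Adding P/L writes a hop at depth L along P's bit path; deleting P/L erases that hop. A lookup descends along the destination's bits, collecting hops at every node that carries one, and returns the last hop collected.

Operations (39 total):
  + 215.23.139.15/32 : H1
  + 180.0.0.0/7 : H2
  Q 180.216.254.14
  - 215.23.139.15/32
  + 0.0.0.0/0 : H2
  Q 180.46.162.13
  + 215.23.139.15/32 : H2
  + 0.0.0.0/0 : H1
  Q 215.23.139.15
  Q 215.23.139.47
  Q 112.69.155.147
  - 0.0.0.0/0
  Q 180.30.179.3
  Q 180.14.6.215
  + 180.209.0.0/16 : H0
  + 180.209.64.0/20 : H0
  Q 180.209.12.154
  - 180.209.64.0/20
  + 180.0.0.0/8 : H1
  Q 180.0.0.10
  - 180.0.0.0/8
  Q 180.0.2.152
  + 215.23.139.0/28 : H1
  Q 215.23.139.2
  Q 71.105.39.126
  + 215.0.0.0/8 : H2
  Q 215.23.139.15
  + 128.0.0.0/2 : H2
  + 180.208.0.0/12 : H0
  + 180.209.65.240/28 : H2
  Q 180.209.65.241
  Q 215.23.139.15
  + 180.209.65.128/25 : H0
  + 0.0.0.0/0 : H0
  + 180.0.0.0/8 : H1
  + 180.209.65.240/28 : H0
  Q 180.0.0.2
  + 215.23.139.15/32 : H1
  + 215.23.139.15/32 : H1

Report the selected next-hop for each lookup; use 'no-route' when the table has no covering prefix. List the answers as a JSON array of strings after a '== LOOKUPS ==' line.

Process each operation:
  + 215.23.139.15/32 (H1) depth=32
  + 180.0.0.0/7 (H2) depth=7
  Q 180.216.254.14: descend 1011010 ; hops seen [H2] ; pick H2
  del 215.23.139.15/32 (clear depth 32)
  + 0.0.0.0/0 (H2) depth=0
  Q 180.46.162.13: descend 1011010 ; hops seen [H2,H2] ; pick H2
  + 215.23.139.15/32 (H2) depth=32
  + 0.0.0.0/0 (H1) depth=0
  Q 215.23.139.15: descend 11010111000101111000101100001111 ; hops seen [H1,H2] ; pick H2
  Q 215.23.139.47: descend 11010111000101111000101100 ; hops seen [H1] ; pick H1
  Q 112.69.155.147: descend ε ; hops seen [H1] ; pick H1
  del 0.0.0.0/0 (clear depth 0)
  Q 180.30.179.3: descend 1011010 ; hops seen [H2] ; pick H2
  Q 180.14.6.215: descend 1011010 ; hops seen [H2] ; pick H2
  + 180.209.0.0/16 (H0) depth=16
  + 180.209.64.0/20 (H0) depth=20
  Q 180.209.12.154: descend 10110100110100010 ; hops seen [H2,H0] ; pick H0
  del 180.209.64.0/20 (clear depth 20)
  + 180.0.0.0/8 (H1) depth=8
  Q 180.0.0.10: descend 10110100 ; hops seen [H2,H1] ; pick H1
  del 180.0.0.0/8 (clear depth 8)
  Q 180.0.2.152: descend 10110100 ; hops seen [H2] ; pick H2
  + 215.23.139.0/28 (H1) depth=28
  Q 215.23.139.2: descend 1101011100010111100010110000 ; hops seen [H1] ; pick H1
  Q 71.105.39.126: descend ε ; hops seen [∅] ; pick no-route
  + 215.0.0.0/8 (H2) depth=8
  Q 215.23.139.15: descend 11010111000101111000101100001111 ; hops seen [H2,H1,H2] ; pick H2
  + 128.0.0.0/2 (H2) depth=2
  + 180.208.0.0/12 (H0) depth=12
  + 180.209.65.240/28 (H2) depth=28
  Q 180.209.65.241: descend 1011010011010001010000011111 ; hops seen [H2,H2,H0,H0,H2] ; pick H2
  Q 215.23.139.15: descend 11010111000101111000101100001111 ; hops seen [H2,H1,H2] ; pick H2
  + 180.209.65.128/25 (H0) depth=25
  + 0.0.0.0/0 (H0) depth=0
  + 180.0.0.0/8 (H1) depth=8
  + 180.209.65.240/28 (H0) depth=28
  Q 180.0.0.2: descend 10110100 ; hops seen [H0,H2,H2,H1] ; pick H1
  + 215.23.139.15/32 (H1) depth=32
  + 215.23.139.15/32 (H1) depth=32

== LOOKUPS ==
["H2","H2","H2","H1","H1","H2","H2","H0","H1","H2","H1","no-route","H2","H2","H2","H1"]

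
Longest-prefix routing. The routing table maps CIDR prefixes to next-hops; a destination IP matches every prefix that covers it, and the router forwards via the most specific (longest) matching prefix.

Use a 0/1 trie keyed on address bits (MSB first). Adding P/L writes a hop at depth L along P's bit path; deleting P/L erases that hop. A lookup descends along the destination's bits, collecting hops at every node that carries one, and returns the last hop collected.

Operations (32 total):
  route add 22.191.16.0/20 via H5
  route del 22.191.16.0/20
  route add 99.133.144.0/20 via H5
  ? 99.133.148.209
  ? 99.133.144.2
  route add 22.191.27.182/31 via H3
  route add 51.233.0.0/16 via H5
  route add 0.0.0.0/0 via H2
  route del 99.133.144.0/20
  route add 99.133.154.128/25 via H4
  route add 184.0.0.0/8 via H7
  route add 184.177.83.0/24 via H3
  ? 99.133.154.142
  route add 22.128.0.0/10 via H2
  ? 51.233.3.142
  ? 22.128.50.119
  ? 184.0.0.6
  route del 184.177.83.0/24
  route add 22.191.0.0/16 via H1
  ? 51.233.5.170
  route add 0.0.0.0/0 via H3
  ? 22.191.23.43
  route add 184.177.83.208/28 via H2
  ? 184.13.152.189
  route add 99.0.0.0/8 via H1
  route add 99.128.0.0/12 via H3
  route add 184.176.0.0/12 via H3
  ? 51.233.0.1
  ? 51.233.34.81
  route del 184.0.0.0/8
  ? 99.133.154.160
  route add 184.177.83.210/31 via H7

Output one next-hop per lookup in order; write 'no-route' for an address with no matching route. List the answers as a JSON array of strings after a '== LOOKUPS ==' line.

Apply in order:
  add 22.191.16.0/20 -> H5 at depth 20
  del 22.191.16.0/20 (clear depth 20)
  add 99.133.144.0/20 -> H5 at depth 20
  ? 99.133.148.209  path d0:-→d1:-→d2:-→d3:-→d4:-→d5:-→d6:-→d7:-→d8:-→d9:-→d10:-→d11:-→d12:-→d13:-→d14:-→d15:-→d16:-→d17:-→d18:-→d19:-→d20:H5  best=H5
  ? 99.133.144.2  path d0:-→d1:-→d2:-→d3:-→d4:-→d5:-→d6:-→d7:-→d8:-→d9:-→d10:-→d11:-→d12:-→d13:-→d14:-→d15:-→d16:-→d17:-→d18:-→d19:-→d20:H5  best=H5
  add 22.191.27.182/31 -> H3 at depth 31
  add 51.233.0.0/16 -> H5 at depth 16
  add 0.0.0.0/0 -> H2 at depth 0
  del 99.133.144.0/20 (clear depth 20)
  add 99.133.154.128/25 -> H4 at depth 25
  add 184.0.0.0/8 -> H7 at depth 8
  add 184.177.83.0/24 -> H3 at depth 24
  ? 99.133.154.142  path d0:H2→d1:-→d2:-→d3:-→d4:-→d5:-→d6:-→d7:-→d8:-→d9:-→d10:-→d11:-→d12:-→d13:-→d14:-→d15:-→d16:-→d17:-→d18:-→d19:-→d20:-→d21:-→d22:-→d23:-→d24:-→d25:H4  best=H4
  add 22.128.0.0/10 -> H2 at depth 10
  ? 51.233.3.142  path d0:H2→d1:-→d2:-→d3:-→d4:-→d5:-→d6:-→d7:-→d8:-→d9:-→d10:-→d11:-→d12:-→d13:-→d14:-→d15:-→d16:H5  best=H5
  ? 22.128.50.119  path d0:H2→d1:-→d2:-→d3:-→d4:-→d5:-→d6:-→d7:-→d8:-→d9:-→d10:H2  best=H2
  ? 184.0.0.6  path d0:H2→d1:-→d2:-→d3:-→d4:-→d5:-→d6:-→d7:-→d8:H7  best=H7
  del 184.177.83.0/24 (clear depth 24)
  add 22.191.0.0/16 -> H1 at depth 16
  ? 51.233.5.170  path d0:H2→d1:-→d2:-→d3:-→d4:-→d5:-→d6:-→d7:-→d8:-→d9:-→d10:-→d11:-→d12:-→d13:-→d14:-→d15:-→d16:H5  best=H5
  add 0.0.0.0/0 -> H3 at depth 0
  ? 22.191.23.43  path d0:H3→d1:-→d2:-→d3:-→d4:-→d5:-→d6:-→d7:-→d8:-→d9:-→d10:H2→d11:-→d12:-→d13:-→d14:-→d15:-→d16:H1→d17:-→d18:-→d19:-→d20:-  best=H1
  add 184.177.83.208/28 -> H2 at depth 28
  ? 184.13.152.189  path d0:H3→d1:-→d2:-→d3:-→d4:-→d5:-→d6:-→d7:-→d8:H7  best=H7
  add 99.0.0.0/8 -> H1 at depth 8
  add 99.128.0.0/12 -> H3 at depth 12
  add 184.176.0.0/12 -> H3 at depth 12
  ? 51.233.0.1  path d0:H3→d1:-→d2:-→d3:-→d4:-→d5:-→d6:-→d7:-→d8:-→d9:-→d10:-→d11:-→d12:-→d13:-→d14:-→d15:-→d16:H5  best=H5
  ? 51.233.34.81  path d0:H3→d1:-→d2:-→d3:-→d4:-→d5:-→d6:-→d7:-→d8:-→d9:-→d10:-→d11:-→d12:-→d13:-→d14:-→d15:-→d16:H5  best=H5
  del 184.0.0.0/8 (clear depth 8)
  ? 99.133.154.160  path d0:H3→d1:-→d2:-→d3:-→d4:-→d5:-→d6:-→d7:-→d8:H1→d9:-→d10:-→d11:-→d12:H3→d13:-→d14:-→d15:-→d16:-→d17:-→d18:-→d19:-→d20:-→d21:-→d22:-→d23:-→d24:-→d25:H4  best=H4
  add 184.177.83.210/31 -> H7 at depth 31

== LOOKUPS ==
["H5","H5","H4","H5","H2","H7","H5","H1","H7","H5","H5","H4"]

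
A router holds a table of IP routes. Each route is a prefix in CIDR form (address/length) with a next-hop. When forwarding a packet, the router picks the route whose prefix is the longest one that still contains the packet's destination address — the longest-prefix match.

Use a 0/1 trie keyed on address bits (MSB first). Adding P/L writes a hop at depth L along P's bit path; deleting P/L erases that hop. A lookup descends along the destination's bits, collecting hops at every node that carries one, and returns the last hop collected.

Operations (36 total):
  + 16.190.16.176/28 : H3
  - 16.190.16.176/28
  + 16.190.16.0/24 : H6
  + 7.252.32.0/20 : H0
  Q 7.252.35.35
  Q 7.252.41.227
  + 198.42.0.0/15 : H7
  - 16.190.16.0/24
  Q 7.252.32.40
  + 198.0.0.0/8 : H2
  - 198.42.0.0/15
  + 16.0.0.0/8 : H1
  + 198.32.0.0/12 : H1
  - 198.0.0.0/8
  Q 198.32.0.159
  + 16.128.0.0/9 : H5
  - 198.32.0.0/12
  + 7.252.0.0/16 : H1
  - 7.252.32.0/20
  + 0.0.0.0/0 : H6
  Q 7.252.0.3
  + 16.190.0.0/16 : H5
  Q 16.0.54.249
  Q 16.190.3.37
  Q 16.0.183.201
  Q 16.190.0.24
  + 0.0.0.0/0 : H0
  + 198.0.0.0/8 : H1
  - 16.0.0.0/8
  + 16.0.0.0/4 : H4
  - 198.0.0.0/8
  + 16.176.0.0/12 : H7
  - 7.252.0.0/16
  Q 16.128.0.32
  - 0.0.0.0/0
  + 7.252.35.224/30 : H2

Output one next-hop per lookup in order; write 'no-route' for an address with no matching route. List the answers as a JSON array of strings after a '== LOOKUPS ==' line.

Trace:
  + 16.190.16.176/28 (H3) depth=28
  del 16.190.16.176/28 (clear depth 28)
  + 16.190.16.0/24 (H6) depth=24
  + 7.252.32.0/20 (H0) depth=20
  lookup 7.252.35.35: bits 00000111111111000010 walk d0:-→d1:-→d2:-→d3:-→d4:-→d5:-→d6:-→d7:-→d8:-→d9:-→d10:-→d11:-→d12:-→d13:-→d14:-→d15:-→d16:-→d17:-→d18:-→d19:-→d20:H0 -> H0
  lookup 7.252.41.227: bits 00000111111111000010 walk d0:-→d1:-→d2:-→d3:-→d4:-→d5:-→d6:-→d7:-→d8:-→d9:-→d10:-→d11:-→d12:-→d13:-→d14:-→d15:-→d16:-→d17:-→d18:-→d19:-→d20:H0 -> H0
  + 198.42.0.0/15 (H7) depth=15
  del 16.190.16.0/24 (clear depth 24)
  lookup 7.252.32.40: bits 00000111111111000010 walk d0:-→d1:-→d2:-→d3:-→d4:-→d5:-→d6:-→d7:-→d8:-→d9:-→d10:-→d11:-→d12:-→d13:-→d14:-→d15:-→d16:-→d17:-→d18:-→d19:-→d20:H0 -> H0
  + 198.0.0.0/8 (H2) depth=8
  del 198.42.0.0/15 (clear depth 15)
  + 16.0.0.0/8 (H1) depth=8
  + 198.32.0.0/12 (H1) depth=12
  del 198.0.0.0/8 (clear depth 8)
  lookup 198.32.0.159: bits 110001100010 walk d0:-→d1:-→d2:-→d3:-→d4:-→d5:-→d6:-→d7:-→d8:-→d9:-→d10:-→d11:-→d12:H1 -> H1
  + 16.128.0.0/9 (H5) depth=9
  del 198.32.0.0/12 (clear depth 12)
  + 7.252.0.0/16 (H1) depth=16
  del 7.252.32.0/20 (clear depth 20)
  + 0.0.0.0/0 (H6) depth=0
  lookup 7.252.0.3: bits 000001111111110000 walk d0:H6→d1:-→d2:-→d3:-→d4:-→d5:-→d6:-→d7:-→d8:-→d9:-→d10:-→d11:-→d12:-→d13:-→d14:-→d15:-→d16:H1→d17:-→d18:- -> H1
  + 16.190.0.0/16 (H5) depth=16
  lookup 16.0.54.249: bits 00010000 walk d0:H6→d1:-→d2:-→d3:-→d4:-→d5:-→d6:-→d7:-→d8:H1 -> H1
  lookup 16.190.3.37: bits 0001000010111110000 walk d0:H6→d1:-→d2:-→d3:-→d4:-→d5:-→d6:-→d7:-→d8:H1→d9:H5→d10:-→d11:-→d12:-→d13:-→d14:-→d15:-→d16:H5→d17:-→d18:-→d19:- -> H5
  lookup 16.0.183.201: bits 00010000 walk d0:H6→d1:-→d2:-→d3:-→d4:-→d5:-→d6:-→d7:-→d8:H1 -> H1
  lookup 16.190.0.24: bits 0001000010111110000 walk d0:H6→d1:-→d2:-→d3:-→d4:-→d5:-→d6:-→d7:-→d8:H1→d9:H5→d10:-→d11:-→d12:-→d13:-→d14:-→d15:-→d16:H5→d17:-→d18:-→d19:- -> H5
  + 0.0.0.0/0 (H0) depth=0
  + 198.0.0.0/8 (H1) depth=8
  del 16.0.0.0/8 (clear depth 8)
  + 16.0.0.0/4 (H4) depth=4
  del 198.0.0.0/8 (clear depth 8)
  + 16.176.0.0/12 (H7) depth=12
  del 7.252.0.0/16 (clear depth 16)
  lookup 16.128.0.32: bits 0001000010 walk d0:H0→d1:-→d2:-→d3:-→d4:H4→d5:-→d6:-→d7:-→d8:-→d9:H5→d10:- -> H5
  del 0.0.0.0/0 (clear depth 0)
  + 7.252.35.224/30 (H2) depth=30

== LOOKUPS ==
["H0","H0","H0","H1","H1","H1","H5","H1","H5","H5"]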